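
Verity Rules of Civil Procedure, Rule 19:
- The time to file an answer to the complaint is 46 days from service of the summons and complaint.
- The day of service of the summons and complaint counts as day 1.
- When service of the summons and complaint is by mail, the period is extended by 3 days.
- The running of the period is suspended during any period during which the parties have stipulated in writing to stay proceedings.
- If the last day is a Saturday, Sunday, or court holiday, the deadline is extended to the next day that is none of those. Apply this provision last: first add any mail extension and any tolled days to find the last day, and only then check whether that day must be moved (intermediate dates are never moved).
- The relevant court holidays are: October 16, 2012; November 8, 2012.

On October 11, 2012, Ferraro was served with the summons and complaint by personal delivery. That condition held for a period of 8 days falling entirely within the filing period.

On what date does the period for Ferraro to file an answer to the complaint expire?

Counting October 11, 2012 as day 1, day 46 is November 25, 2012.
Service was not by mail, so no mail extension applies.
Tolling adds 8 days: November 25, 2012 + 8 days = December 3, 2012.
December 3, 2012 is a Monday and not a court holiday, so no extension applies.

December 3, 2012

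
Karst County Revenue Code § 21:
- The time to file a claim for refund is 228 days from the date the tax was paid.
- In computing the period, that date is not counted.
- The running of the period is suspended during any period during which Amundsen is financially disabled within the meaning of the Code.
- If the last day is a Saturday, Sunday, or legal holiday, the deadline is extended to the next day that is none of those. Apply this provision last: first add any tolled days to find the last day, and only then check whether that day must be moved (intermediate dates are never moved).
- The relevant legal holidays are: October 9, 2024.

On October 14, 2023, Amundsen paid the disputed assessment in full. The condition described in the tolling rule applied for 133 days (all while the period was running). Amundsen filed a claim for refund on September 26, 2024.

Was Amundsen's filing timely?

Yes

228 days after October 14, 2023 is May 29, 2024.
Tolling adds 133 days: May 29, 2024 + 133 days = October 9, 2024.
October 9, 2024 is a listed holiday. The next qualifying day is October 10, 2024.
The deadline is October 10, 2024; the filing on September 26, 2024 is on or before that date.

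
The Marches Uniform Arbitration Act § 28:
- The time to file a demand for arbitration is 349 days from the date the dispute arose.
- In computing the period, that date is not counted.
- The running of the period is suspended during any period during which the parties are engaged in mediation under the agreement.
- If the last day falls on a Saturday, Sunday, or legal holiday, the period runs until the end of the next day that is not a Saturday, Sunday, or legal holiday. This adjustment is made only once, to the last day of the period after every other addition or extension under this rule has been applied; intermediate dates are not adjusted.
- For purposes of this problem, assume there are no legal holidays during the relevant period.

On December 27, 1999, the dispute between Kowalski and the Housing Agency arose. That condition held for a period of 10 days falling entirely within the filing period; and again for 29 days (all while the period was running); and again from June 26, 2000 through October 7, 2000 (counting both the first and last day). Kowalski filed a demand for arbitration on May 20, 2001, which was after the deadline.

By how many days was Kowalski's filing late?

18 days

349 days after December 27, 1999 is December 10, 2000.
Tolling adds 10 days: December 10, 2000 + 10 days = December 20, 2000.
Tolling adds 29 days: December 20, 2000 + 29 days = January 18, 2001.
From June 26, 2000 through October 7, 2000 inclusive is 104 days; tolling adds 104 days: January 18, 2001 + 104 days = May 2, 2001.
May 2, 2001 is a Wednesday and not a legal holiday, so no extension applies.
The deadline is May 2, 2001; from May 2, 2001 to May 20, 2001 is 18 days.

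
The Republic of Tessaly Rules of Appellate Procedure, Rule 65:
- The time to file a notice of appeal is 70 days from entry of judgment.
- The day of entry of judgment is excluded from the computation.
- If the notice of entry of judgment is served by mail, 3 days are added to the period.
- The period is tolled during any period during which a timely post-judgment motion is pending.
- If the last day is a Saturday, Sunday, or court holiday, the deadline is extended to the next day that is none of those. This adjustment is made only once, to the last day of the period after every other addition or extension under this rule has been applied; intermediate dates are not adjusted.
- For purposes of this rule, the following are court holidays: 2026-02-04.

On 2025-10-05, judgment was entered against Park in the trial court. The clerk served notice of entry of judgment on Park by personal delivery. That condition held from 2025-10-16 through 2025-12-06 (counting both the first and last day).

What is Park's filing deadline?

70 days after 2025-10-05 is December 14, 2025.
Service was not by mail, so no mail extension applies.
From October 16, 2025 through December 6, 2025 inclusive is 52 days; tolling adds 52 days: December 14, 2025 + 52 days = February 4, 2026.
February 4, 2026 is a listed holiday. The next qualifying day is February 5, 2026.

February 5, 2026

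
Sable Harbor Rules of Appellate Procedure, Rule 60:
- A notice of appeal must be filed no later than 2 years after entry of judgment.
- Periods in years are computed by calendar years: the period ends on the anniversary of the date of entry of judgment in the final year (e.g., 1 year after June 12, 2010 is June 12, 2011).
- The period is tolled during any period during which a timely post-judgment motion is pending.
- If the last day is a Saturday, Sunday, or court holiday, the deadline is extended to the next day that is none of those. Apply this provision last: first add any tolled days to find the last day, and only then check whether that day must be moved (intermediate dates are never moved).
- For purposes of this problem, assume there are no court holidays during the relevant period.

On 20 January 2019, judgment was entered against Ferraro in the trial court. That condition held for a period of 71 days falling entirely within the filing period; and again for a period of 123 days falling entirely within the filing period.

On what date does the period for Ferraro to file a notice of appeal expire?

2 years after 20 January 2019 is January 20, 2021.
Tolling adds 71 days: January 20, 2021 + 71 days = April 1, 2021.
Tolling adds 123 days: April 1, 2021 + 123 days = August 2, 2021.
August 2, 2021 is a Monday and not a court holiday, so no extension applies.

August 2, 2021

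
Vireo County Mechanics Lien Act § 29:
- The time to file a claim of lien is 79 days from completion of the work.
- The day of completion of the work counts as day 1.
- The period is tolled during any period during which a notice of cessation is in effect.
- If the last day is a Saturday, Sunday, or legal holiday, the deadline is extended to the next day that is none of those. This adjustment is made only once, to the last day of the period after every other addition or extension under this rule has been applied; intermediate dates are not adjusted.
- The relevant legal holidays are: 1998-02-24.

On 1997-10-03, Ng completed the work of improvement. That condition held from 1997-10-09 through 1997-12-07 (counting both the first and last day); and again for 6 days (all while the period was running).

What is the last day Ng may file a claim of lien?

Counting 1997-10-03 as day 1, day 79 is December 20, 1997.
From October 9, 1997 through December 7, 1997 inclusive is 60 days; tolling adds 60 days: December 20, 1997 + 60 days = February 18, 1998.
Tolling adds 6 days: February 18, 1998 + 6 days = February 24, 1998.
February 24, 1998 is a listed holiday. The next qualifying day is February 25, 1998.

February 25, 1998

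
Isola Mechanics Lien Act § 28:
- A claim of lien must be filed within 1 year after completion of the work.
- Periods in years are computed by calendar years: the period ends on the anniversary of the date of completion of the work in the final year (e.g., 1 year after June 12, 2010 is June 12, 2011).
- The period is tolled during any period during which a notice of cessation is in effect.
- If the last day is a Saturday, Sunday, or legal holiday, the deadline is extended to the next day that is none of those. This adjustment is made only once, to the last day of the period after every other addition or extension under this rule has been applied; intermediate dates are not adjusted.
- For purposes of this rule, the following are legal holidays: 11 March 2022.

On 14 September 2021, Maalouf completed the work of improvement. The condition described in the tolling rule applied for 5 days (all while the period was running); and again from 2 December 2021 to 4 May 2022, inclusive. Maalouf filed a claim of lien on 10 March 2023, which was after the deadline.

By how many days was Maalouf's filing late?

1 year after 14 September 2021 is September 14, 2022.
Tolling adds 5 days: September 14, 2022 + 5 days = September 19, 2022.
From December 2, 2021 through May 4, 2022 inclusive is 154 days; tolling adds 154 days: September 19, 2022 + 154 days = February 20, 2023.
February 20, 2023 is a Monday and not a legal holiday, so no extension applies.
The deadline is February 20, 2023; from February 20, 2023 to March 10, 2023 is 18 days.

18 days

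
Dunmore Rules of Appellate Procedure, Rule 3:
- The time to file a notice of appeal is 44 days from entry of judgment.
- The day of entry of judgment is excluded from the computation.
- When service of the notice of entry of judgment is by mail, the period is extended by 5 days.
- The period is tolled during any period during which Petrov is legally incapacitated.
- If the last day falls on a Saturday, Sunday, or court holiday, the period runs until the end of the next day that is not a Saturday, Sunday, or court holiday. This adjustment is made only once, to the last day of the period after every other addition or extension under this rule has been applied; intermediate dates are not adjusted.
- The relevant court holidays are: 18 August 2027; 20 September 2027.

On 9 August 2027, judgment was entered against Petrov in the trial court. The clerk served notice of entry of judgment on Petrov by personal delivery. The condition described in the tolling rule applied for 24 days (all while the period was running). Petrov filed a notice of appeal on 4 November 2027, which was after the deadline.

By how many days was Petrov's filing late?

44 days after 9 August 2027 is September 22, 2027.
Service was not by mail, so no mail extension applies.
Tolling adds 24 days: September 22, 2027 + 24 days = October 16, 2027.
October 16, 2027 is Saturday; October 17, 2027 is Sunday. The next qualifying day is October 18, 2027.
The deadline is October 18, 2027; from October 18, 2027 to November 4, 2027 is 17 days.

17 days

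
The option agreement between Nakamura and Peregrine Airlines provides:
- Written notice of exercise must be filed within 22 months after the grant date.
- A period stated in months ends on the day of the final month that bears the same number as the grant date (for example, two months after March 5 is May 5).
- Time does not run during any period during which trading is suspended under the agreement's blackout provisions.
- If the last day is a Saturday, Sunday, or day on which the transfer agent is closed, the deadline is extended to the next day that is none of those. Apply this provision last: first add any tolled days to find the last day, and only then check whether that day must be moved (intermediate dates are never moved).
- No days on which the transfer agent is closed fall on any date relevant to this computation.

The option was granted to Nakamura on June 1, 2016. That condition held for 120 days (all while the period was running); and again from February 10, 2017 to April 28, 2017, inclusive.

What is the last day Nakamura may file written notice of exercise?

22 months after June 1, 2016 is April 1, 2018.
Tolling adds 120 days: April 1, 2018 + 120 days = July 30, 2018.
From February 10, 2017 through April 28, 2017 inclusive is 78 days; tolling adds 78 days: July 30, 2018 + 78 days = October 16, 2018.
October 16, 2018 is a Tuesday and not a day on which the transfer agent is closed, so no extension applies.

October 16, 2018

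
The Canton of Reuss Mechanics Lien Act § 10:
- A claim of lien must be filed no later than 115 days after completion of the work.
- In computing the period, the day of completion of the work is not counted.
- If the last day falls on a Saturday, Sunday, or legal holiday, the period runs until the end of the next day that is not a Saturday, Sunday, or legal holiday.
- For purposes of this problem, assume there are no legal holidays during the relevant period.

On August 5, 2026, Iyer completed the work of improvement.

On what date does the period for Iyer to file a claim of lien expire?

115 days after August 5, 2026 is November 28, 2026.
November 28, 2026 is Saturday; November 29, 2026 is Sunday. The next qualifying day is November 30, 2026.

November 30, 2026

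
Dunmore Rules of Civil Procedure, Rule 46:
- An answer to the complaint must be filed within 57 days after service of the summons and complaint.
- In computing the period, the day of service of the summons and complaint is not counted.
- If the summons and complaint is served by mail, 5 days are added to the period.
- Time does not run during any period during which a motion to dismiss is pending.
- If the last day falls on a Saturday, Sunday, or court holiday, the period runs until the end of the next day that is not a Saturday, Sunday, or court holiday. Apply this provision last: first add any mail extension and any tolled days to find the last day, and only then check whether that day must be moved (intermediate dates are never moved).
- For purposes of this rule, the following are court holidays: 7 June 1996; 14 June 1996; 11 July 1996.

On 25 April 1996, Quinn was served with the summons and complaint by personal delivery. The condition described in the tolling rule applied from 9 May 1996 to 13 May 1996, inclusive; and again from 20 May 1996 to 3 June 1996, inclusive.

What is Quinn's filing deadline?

July 12, 1996

57 days after 25 April 1996 is June 21, 1996.
Service was not by mail, so no mail extension applies.
From May 9, 1996 through May 13, 1996 inclusive is 5 days; tolling adds 5 days: June 21, 1996 + 5 days = June 26, 1996.
From May 20, 1996 through June 3, 1996 inclusive is 15 days; tolling adds 15 days: June 26, 1996 + 15 days = July 11, 1996.
July 11, 1996 is a listed holiday. The next qualifying day is July 12, 1996.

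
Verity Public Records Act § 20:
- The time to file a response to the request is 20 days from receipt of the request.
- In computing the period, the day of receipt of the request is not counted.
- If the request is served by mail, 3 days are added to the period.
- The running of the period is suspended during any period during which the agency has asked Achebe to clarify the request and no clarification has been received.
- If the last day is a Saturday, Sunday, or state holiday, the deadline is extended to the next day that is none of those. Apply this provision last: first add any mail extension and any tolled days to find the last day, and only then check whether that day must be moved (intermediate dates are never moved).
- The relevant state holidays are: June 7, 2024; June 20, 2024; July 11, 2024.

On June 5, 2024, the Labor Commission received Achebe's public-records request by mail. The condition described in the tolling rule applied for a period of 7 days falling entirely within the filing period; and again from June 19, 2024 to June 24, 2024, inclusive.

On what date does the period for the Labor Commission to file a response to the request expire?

July 12, 2024

20 days after June 5, 2024 is June 25, 2024.
Service was by mail, adding 3 days: June 25, 2024 + 3 days = June 28, 2024.
Tolling adds 7 days: June 28, 2024 + 7 days = July 5, 2024.
From June 19, 2024 through June 24, 2024 inclusive is 6 days; tolling adds 6 days: July 5, 2024 + 6 days = July 11, 2024.
July 11, 2024 is a listed holiday. The next qualifying day is July 12, 2024.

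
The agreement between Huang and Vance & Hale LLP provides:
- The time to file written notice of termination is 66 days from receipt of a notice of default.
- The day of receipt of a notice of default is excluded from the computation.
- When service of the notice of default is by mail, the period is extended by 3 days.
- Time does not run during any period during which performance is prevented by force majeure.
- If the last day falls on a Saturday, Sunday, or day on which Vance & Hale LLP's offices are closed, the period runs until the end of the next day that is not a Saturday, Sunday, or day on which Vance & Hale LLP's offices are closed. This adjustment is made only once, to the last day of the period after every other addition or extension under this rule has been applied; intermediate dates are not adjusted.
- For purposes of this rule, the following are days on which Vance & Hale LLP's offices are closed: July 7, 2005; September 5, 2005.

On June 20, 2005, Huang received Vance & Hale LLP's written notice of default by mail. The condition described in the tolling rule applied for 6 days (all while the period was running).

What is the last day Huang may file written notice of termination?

September 6, 2005

66 days after June 20, 2005 is August 25, 2005.
Service was by mail, adding 3 days: August 25, 2005 + 3 days = August 28, 2005.
Tolling adds 6 days: August 28, 2005 + 6 days = September 3, 2005.
September 3, 2005 is Saturday; September 4, 2005 is Sunday; September 5, 2005 is a listed holiday. The next qualifying day is September 6, 2005.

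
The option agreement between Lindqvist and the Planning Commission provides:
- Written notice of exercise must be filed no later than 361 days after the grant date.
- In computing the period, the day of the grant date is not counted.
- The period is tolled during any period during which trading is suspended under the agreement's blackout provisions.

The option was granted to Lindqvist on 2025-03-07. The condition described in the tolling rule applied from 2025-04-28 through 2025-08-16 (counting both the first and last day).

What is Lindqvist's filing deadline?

361 days after 2025-03-07 is March 3, 2026.
From April 28, 2025 through August 16, 2025 inclusive is 111 days; tolling adds 111 days: March 3, 2026 + 111 days = June 22, 2026.

June 22, 2026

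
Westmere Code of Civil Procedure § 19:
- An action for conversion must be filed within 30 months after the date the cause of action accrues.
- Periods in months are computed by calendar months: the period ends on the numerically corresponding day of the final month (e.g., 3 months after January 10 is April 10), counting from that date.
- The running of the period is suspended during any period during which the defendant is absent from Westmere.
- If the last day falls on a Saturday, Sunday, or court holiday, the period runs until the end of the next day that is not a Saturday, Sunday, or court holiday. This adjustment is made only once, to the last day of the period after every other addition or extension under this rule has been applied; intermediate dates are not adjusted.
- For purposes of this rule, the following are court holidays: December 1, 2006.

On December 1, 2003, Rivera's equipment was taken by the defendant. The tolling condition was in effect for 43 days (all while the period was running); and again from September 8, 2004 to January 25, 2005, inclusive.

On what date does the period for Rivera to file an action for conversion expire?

December 4, 2006

30 months after December 1, 2003 is June 1, 2006.
Tolling adds 43 days: June 1, 2006 + 43 days = July 14, 2006.
From September 8, 2004 through January 25, 2005 inclusive is 140 days; tolling adds 140 days: July 14, 2006 + 140 days = December 1, 2006.
December 1, 2006 is a listed holiday; December 2, 2006 is Saturday; December 3, 2006 is Sunday. The next qualifying day is December 4, 2006.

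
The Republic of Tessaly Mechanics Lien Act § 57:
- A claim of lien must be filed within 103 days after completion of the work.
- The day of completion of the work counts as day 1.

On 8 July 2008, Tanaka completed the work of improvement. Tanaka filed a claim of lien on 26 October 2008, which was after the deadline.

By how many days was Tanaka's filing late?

8 days

Counting 8 July 2008 as day 1, day 103 is October 18, 2008.
The deadline is October 18, 2008; from October 18, 2008 to October 26, 2008 is 8 days.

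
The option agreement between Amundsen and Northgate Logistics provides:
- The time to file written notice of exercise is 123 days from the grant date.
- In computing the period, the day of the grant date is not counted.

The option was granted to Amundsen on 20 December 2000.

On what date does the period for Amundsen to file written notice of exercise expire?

123 days after 20 December 2000 is April 22, 2001.

April 22, 2001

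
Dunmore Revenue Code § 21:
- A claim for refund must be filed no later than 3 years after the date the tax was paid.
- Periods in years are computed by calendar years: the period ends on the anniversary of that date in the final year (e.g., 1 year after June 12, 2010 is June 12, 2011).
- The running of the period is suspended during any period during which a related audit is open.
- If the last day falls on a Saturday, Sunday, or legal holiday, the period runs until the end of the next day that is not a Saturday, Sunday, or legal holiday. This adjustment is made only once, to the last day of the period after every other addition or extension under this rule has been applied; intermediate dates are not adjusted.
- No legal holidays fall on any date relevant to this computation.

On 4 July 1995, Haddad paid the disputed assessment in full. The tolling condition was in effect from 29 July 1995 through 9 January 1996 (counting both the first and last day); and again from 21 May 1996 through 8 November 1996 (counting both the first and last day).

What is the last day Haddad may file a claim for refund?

3 years after 4 July 1995 is July 4, 1998.
From July 29, 1995 through January 9, 1996 inclusive is 165 days; tolling adds 165 days: July 4, 1998 + 165 days = December 16, 1998.
From May 21, 1996 through November 8, 1996 inclusive is 172 days; tolling adds 172 days: December 16, 1998 + 172 days = June 6, 1999.
June 6, 1999 is Sunday. The next qualifying day is June 7, 1999.

June 7, 1999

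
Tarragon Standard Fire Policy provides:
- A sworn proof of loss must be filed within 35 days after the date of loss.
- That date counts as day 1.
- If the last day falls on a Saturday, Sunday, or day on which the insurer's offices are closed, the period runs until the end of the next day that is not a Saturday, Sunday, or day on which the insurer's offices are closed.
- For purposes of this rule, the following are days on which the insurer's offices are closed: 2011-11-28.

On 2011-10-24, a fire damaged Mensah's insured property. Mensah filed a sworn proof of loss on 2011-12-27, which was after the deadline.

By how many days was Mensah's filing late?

28 days

Counting 2011-10-24 as day 1, day 35 is November 27, 2011.
November 27, 2011 is Sunday; November 28, 2011 is a listed holiday. The next qualifying day is November 29, 2011.
The deadline is November 29, 2011; from November 29, 2011 to December 27, 2011 is 28 days.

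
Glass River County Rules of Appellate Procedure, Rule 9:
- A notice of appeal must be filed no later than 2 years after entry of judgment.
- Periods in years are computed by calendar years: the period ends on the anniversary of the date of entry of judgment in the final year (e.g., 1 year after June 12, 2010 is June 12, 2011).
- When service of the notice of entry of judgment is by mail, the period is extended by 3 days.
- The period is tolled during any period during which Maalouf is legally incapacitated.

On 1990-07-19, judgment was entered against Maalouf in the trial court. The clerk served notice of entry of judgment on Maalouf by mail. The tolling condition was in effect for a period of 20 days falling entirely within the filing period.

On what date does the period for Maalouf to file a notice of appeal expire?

August 11, 1992

2 years after 1990-07-19 is July 19, 1992.
Service was by mail, adding 3 days: July 19, 1992 + 3 days = July 22, 1992.
Tolling adds 20 days: July 22, 1992 + 20 days = August 11, 1992.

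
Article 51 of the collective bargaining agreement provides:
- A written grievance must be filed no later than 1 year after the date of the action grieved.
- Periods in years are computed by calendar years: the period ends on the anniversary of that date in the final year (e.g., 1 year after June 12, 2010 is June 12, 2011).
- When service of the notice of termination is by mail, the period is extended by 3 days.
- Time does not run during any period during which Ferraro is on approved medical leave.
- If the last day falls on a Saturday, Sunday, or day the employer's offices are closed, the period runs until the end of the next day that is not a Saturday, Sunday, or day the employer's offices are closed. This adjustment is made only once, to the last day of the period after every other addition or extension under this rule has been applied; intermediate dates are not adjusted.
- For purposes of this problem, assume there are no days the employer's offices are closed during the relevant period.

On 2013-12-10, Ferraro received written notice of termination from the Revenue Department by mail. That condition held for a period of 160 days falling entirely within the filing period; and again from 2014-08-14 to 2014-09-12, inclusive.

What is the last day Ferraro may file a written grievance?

1 year after 2013-12-10 is December 10, 2014.
Service was by mail, adding 3 days: December 10, 2014 + 3 days = December 13, 2014.
Tolling adds 160 days: December 13, 2014 + 160 days = May 22, 2015.
From August 14, 2014 through September 12, 2014 inclusive is 30 days; tolling adds 30 days: May 22, 2015 + 30 days = June 21, 2015.
June 21, 2015 is Sunday. The next qualifying day is June 22, 2015.

June 22, 2015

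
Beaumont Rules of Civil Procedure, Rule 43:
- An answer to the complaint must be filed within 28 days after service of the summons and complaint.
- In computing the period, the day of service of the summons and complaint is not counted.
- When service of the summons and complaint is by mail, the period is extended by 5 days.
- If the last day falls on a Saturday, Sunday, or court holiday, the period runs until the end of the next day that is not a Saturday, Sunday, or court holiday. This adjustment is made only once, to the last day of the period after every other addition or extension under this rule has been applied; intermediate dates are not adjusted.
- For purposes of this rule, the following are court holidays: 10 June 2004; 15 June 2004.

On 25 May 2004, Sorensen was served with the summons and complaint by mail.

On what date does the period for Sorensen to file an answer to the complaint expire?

June 28, 2004

28 days after 25 May 2004 is June 22, 2004.
Service was by mail, adding 5 days: June 22, 2004 + 5 days = June 27, 2004.
June 27, 2004 is Sunday. The next qualifying day is June 28, 2004.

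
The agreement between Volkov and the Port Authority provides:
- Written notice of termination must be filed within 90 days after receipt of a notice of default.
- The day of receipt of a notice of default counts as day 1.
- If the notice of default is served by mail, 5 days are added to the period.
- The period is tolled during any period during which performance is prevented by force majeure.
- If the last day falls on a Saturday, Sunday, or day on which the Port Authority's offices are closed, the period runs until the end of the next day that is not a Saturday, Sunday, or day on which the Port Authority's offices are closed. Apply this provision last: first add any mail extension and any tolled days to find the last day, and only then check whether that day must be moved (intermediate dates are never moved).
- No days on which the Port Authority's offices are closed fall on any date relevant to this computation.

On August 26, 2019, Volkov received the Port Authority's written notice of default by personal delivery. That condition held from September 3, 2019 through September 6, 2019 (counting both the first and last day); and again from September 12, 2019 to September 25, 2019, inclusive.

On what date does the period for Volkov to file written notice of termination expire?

Counting August 26, 2019 as day 1, day 90 is November 23, 2019.
Service was not by mail, so no mail extension applies.
From September 3, 2019 through September 6, 2019 inclusive is 4 days; tolling adds 4 days: November 23, 2019 + 4 days = November 27, 2019.
From September 12, 2019 through September 25, 2019 inclusive is 14 days; tolling adds 14 days: November 27, 2019 + 14 days = December 11, 2019.
December 11, 2019 is a Wednesday and not a day on which the Port Authority's offices are closed, so no extension applies.

December 11, 2019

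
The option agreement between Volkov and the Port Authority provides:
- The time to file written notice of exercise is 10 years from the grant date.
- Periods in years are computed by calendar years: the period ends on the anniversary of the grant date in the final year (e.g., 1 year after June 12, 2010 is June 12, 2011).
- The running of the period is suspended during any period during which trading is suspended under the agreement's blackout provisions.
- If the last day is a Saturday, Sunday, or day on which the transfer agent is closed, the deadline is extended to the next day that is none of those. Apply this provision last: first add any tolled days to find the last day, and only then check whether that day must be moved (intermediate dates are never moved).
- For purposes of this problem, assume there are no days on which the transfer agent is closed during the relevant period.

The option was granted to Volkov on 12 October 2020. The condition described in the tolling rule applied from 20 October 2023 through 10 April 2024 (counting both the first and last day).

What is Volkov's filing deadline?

10 years after 12 October 2020 is October 12, 2030.
From October 20, 2023 through April 10, 2024 inclusive is 174 days; tolling adds 174 days: October 12, 2030 + 174 days = April 4, 2031.
April 4, 2031 is a Friday and not a day on which the transfer agent is closed, so no extension applies.

April 4, 2031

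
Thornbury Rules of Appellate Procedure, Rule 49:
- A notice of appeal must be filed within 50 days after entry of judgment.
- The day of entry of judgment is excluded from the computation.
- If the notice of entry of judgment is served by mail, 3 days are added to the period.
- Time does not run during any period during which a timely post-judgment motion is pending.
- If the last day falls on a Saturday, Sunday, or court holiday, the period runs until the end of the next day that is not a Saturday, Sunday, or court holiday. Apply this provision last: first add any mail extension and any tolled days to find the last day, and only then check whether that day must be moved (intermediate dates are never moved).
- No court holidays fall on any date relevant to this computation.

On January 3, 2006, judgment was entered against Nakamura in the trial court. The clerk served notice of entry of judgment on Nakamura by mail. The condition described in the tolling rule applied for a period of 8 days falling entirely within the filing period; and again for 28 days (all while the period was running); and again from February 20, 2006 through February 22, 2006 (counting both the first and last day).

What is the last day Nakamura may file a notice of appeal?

50 days after January 3, 2006 is February 22, 2006.
Service was by mail, adding 3 days: February 22, 2006 + 3 days = February 25, 2006.
Tolling adds 8 days: February 25, 2006 + 8 days = March 5, 2006.
Tolling adds 28 days: March 5, 2006 + 28 days = April 2, 2006.
From February 20, 2006 through February 22, 2006 inclusive is 3 days; tolling adds 3 days: April 2, 2006 + 3 days = April 5, 2006.
April 5, 2006 is a Wednesday and not a court holiday, so no extension applies.

April 5, 2006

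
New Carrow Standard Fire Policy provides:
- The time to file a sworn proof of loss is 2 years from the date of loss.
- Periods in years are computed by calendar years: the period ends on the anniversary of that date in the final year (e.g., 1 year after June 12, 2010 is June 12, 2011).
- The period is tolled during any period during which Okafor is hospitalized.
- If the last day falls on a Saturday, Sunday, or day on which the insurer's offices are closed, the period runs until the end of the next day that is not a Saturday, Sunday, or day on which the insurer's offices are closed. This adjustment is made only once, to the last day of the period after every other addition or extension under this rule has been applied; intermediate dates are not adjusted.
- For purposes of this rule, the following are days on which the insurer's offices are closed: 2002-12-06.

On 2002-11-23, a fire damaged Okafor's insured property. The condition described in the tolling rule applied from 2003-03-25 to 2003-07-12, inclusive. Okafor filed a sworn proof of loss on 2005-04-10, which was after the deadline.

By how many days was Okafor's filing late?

27 days

2 years after 2002-11-23 is November 23, 2004.
From March 25, 2003 through July 12, 2003 inclusive is 110 days; tolling adds 110 days: November 23, 2004 + 110 days = March 13, 2005.
March 13, 2005 is Sunday. The next qualifying day is March 14, 2005.
The deadline is March 14, 2005; from March 14, 2005 to April 10, 2005 is 27 days.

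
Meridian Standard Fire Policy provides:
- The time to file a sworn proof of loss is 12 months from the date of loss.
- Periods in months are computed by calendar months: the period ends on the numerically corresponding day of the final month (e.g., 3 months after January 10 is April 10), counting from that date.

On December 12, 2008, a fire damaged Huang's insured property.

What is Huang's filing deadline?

12 months after December 12, 2008 is December 12, 2009.

December 12, 2009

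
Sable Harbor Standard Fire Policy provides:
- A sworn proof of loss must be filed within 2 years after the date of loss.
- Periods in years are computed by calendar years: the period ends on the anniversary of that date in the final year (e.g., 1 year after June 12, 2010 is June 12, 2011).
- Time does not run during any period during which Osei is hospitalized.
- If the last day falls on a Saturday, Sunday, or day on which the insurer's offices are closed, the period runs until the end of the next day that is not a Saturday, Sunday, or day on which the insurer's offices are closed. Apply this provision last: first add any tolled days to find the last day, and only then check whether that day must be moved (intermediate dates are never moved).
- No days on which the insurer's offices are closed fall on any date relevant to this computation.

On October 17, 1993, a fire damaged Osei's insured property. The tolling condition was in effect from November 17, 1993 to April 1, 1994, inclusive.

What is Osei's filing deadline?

March 1, 1996

2 years after October 17, 1993 is October 17, 1995.
From November 17, 1993 through April 1, 1994 inclusive is 136 days; tolling adds 136 days: October 17, 1995 + 136 days = March 1, 1996.
March 1, 1996 is a Friday and not a day on which the insurer's offices are closed, so no extension applies.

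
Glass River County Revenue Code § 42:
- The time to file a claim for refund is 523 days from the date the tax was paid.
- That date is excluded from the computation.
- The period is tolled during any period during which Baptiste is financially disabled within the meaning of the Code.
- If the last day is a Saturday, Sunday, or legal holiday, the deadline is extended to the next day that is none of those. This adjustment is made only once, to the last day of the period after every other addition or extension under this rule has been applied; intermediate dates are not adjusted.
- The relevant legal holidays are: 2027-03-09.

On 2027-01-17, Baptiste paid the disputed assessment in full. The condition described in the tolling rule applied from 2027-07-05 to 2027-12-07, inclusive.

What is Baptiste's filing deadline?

November 27, 2028

523 days after 2027-01-17 is June 23, 2028.
From July 5, 2027 through December 7, 2027 inclusive is 156 days; tolling adds 156 days: June 23, 2028 + 156 days = November 26, 2028.
November 26, 2028 is Sunday. The next qualifying day is November 27, 2028.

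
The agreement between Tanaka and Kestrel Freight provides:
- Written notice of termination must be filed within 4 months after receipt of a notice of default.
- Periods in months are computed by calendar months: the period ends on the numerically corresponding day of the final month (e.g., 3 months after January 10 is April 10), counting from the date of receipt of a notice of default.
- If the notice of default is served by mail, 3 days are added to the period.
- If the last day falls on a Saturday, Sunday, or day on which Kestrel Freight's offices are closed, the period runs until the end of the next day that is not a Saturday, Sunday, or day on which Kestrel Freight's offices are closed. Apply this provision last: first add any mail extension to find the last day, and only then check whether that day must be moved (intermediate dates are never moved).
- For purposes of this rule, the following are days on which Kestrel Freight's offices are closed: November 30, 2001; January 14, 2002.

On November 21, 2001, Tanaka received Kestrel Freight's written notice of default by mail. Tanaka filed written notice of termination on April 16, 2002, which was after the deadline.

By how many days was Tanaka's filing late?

4 months after November 21, 2001 is March 21, 2002.
Service was by mail, adding 3 days: March 21, 2002 + 3 days = March 24, 2002.
March 24, 2002 is Sunday. The next qualifying day is March 25, 2002.
The deadline is March 25, 2002; from March 25, 2002 to April 16, 2002 is 22 days.

22 days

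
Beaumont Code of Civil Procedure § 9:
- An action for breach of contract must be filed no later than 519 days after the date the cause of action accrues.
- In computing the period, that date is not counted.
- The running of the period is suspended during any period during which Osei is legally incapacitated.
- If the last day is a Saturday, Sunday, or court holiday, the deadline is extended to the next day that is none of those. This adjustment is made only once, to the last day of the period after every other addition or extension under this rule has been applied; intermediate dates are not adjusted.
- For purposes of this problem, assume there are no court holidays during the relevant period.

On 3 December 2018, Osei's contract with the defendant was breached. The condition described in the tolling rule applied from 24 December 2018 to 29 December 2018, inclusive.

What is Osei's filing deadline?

519 days after 3 December 2018 is May 5, 2020.
From December 24, 2018 through December 29, 2018 inclusive is 6 days; tolling adds 6 days: May 5, 2020 + 6 days = May 11, 2020.
May 11, 2020 is a Monday and not a court holiday, so no extension applies.

May 11, 2020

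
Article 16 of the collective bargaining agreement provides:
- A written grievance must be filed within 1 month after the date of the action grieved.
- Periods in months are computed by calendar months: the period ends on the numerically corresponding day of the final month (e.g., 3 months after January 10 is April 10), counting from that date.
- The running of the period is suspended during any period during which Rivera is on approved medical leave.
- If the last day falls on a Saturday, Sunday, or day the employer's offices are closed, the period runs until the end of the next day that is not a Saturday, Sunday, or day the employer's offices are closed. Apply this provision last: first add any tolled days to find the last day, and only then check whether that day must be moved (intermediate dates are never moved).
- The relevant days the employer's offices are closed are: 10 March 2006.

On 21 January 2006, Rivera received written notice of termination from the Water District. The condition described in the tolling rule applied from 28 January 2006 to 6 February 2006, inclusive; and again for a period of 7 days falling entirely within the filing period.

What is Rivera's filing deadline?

March 13, 2006

1 month after 21 January 2006 is February 21, 2006.
From January 28, 2006 through February 6, 2006 inclusive is 10 days; tolling adds 10 days: February 21, 2006 + 10 days = March 3, 2006.
Tolling adds 7 days: March 3, 2006 + 7 days = March 10, 2006.
March 10, 2006 is a listed holiday; March 11, 2006 is Saturday; March 12, 2006 is Sunday. The next qualifying day is March 13, 2006.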